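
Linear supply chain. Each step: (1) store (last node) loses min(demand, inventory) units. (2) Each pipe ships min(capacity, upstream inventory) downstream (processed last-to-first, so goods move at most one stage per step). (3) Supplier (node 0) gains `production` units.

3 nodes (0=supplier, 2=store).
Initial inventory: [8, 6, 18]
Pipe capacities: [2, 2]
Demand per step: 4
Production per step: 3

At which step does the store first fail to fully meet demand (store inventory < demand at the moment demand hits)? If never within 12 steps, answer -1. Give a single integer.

Step 1: demand=4,sold=4 ship[1->2]=2 ship[0->1]=2 prod=3 -> [9 6 16]
Step 2: demand=4,sold=4 ship[1->2]=2 ship[0->1]=2 prod=3 -> [10 6 14]
Step 3: demand=4,sold=4 ship[1->2]=2 ship[0->1]=2 prod=3 -> [11 6 12]
Step 4: demand=4,sold=4 ship[1->2]=2 ship[0->1]=2 prod=3 -> [12 6 10]
Step 5: demand=4,sold=4 ship[1->2]=2 ship[0->1]=2 prod=3 -> [13 6 8]
Step 6: demand=4,sold=4 ship[1->2]=2 ship[0->1]=2 prod=3 -> [14 6 6]
Step 7: demand=4,sold=4 ship[1->2]=2 ship[0->1]=2 prod=3 -> [15 6 4]
Step 8: demand=4,sold=4 ship[1->2]=2 ship[0->1]=2 prod=3 -> [16 6 2]
Step 9: demand=4,sold=2 ship[1->2]=2 ship[0->1]=2 prod=3 -> [17 6 2]
Step 10: demand=4,sold=2 ship[1->2]=2 ship[0->1]=2 prod=3 -> [18 6 2]
Step 11: demand=4,sold=2 ship[1->2]=2 ship[0->1]=2 prod=3 -> [19 6 2]
Step 12: demand=4,sold=2 ship[1->2]=2 ship[0->1]=2 prod=3 -> [20 6 2]
First stockout at step 9

9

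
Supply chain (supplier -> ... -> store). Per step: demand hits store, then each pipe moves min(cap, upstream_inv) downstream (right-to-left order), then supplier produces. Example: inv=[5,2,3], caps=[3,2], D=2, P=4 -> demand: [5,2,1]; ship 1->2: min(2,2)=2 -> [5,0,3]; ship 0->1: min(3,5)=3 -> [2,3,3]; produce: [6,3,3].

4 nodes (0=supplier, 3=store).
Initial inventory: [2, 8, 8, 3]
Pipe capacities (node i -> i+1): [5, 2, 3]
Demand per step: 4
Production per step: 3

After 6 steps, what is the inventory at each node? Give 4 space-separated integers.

Step 1: demand=4,sold=3 ship[2->3]=3 ship[1->2]=2 ship[0->1]=2 prod=3 -> inv=[3 8 7 3]
Step 2: demand=4,sold=3 ship[2->3]=3 ship[1->2]=2 ship[0->1]=3 prod=3 -> inv=[3 9 6 3]
Step 3: demand=4,sold=3 ship[2->3]=3 ship[1->2]=2 ship[0->1]=3 prod=3 -> inv=[3 10 5 3]
Step 4: demand=4,sold=3 ship[2->3]=3 ship[1->2]=2 ship[0->1]=3 prod=3 -> inv=[3 11 4 3]
Step 5: demand=4,sold=3 ship[2->3]=3 ship[1->2]=2 ship[0->1]=3 prod=3 -> inv=[3 12 3 3]
Step 6: demand=4,sold=3 ship[2->3]=3 ship[1->2]=2 ship[0->1]=3 prod=3 -> inv=[3 13 2 3]

3 13 2 3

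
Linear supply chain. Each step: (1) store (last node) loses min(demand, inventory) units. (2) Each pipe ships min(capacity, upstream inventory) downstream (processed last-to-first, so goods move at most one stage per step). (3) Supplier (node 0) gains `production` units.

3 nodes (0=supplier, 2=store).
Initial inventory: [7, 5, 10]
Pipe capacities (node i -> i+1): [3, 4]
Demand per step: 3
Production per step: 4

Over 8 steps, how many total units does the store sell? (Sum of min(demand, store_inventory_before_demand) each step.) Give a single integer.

Step 1: sold=3 (running total=3) -> [8 4 11]
Step 2: sold=3 (running total=6) -> [9 3 12]
Step 3: sold=3 (running total=9) -> [10 3 12]
Step 4: sold=3 (running total=12) -> [11 3 12]
Step 5: sold=3 (running total=15) -> [12 3 12]
Step 6: sold=3 (running total=18) -> [13 3 12]
Step 7: sold=3 (running total=21) -> [14 3 12]
Step 8: sold=3 (running total=24) -> [15 3 12]

Answer: 24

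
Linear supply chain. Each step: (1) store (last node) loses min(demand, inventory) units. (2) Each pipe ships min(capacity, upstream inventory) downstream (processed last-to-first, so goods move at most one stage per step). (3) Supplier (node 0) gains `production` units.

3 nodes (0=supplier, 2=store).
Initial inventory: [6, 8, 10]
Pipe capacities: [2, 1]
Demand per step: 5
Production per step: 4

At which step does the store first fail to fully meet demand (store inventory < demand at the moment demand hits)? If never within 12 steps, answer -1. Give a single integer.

Step 1: demand=5,sold=5 ship[1->2]=1 ship[0->1]=2 prod=4 -> [8 9 6]
Step 2: demand=5,sold=5 ship[1->2]=1 ship[0->1]=2 prod=4 -> [10 10 2]
Step 3: demand=5,sold=2 ship[1->2]=1 ship[0->1]=2 prod=4 -> [12 11 1]
Step 4: demand=5,sold=1 ship[1->2]=1 ship[0->1]=2 prod=4 -> [14 12 1]
Step 5: demand=5,sold=1 ship[1->2]=1 ship[0->1]=2 prod=4 -> [16 13 1]
Step 6: demand=5,sold=1 ship[1->2]=1 ship[0->1]=2 prod=4 -> [18 14 1]
Step 7: demand=5,sold=1 ship[1->2]=1 ship[0->1]=2 prod=4 -> [20 15 1]
Step 8: demand=5,sold=1 ship[1->2]=1 ship[0->1]=2 prod=4 -> [22 16 1]
Step 9: demand=5,sold=1 ship[1->2]=1 ship[0->1]=2 prod=4 -> [24 17 1]
Step 10: demand=5,sold=1 ship[1->2]=1 ship[0->1]=2 prod=4 -> [26 18 1]
Step 11: demand=5,sold=1 ship[1->2]=1 ship[0->1]=2 prod=4 -> [28 19 1]
Step 12: demand=5,sold=1 ship[1->2]=1 ship[0->1]=2 prod=4 -> [30 20 1]
First stockout at step 3

3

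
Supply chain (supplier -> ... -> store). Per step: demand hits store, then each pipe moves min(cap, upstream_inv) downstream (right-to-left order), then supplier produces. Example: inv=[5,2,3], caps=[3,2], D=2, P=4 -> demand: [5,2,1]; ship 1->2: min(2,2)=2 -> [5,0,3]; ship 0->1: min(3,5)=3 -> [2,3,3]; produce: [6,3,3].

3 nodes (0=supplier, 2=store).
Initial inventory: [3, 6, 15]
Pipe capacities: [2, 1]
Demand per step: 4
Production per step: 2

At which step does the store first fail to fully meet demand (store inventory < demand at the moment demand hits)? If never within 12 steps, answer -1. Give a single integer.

Step 1: demand=4,sold=4 ship[1->2]=1 ship[0->1]=2 prod=2 -> [3 7 12]
Step 2: demand=4,sold=4 ship[1->2]=1 ship[0->1]=2 prod=2 -> [3 8 9]
Step 3: demand=4,sold=4 ship[1->2]=1 ship[0->1]=2 prod=2 -> [3 9 6]
Step 4: demand=4,sold=4 ship[1->2]=1 ship[0->1]=2 prod=2 -> [3 10 3]
Step 5: demand=4,sold=3 ship[1->2]=1 ship[0->1]=2 prod=2 -> [3 11 1]
Step 6: demand=4,sold=1 ship[1->2]=1 ship[0->1]=2 prod=2 -> [3 12 1]
Step 7: demand=4,sold=1 ship[1->2]=1 ship[0->1]=2 prod=2 -> [3 13 1]
Step 8: demand=4,sold=1 ship[1->2]=1 ship[0->1]=2 prod=2 -> [3 14 1]
Step 9: demand=4,sold=1 ship[1->2]=1 ship[0->1]=2 prod=2 -> [3 15 1]
Step 10: demand=4,sold=1 ship[1->2]=1 ship[0->1]=2 prod=2 -> [3 16 1]
Step 11: demand=4,sold=1 ship[1->2]=1 ship[0->1]=2 prod=2 -> [3 17 1]
Step 12: demand=4,sold=1 ship[1->2]=1 ship[0->1]=2 prod=2 -> [3 18 1]
First stockout at step 5

5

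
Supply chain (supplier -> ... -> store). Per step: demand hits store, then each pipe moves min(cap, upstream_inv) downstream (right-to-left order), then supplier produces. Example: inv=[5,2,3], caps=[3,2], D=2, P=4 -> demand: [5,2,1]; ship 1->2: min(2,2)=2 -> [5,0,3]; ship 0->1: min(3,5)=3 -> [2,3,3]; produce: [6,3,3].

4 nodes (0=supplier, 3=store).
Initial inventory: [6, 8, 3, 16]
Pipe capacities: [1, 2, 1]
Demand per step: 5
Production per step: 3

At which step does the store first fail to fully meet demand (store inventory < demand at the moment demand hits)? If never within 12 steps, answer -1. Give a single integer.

Step 1: demand=5,sold=5 ship[2->3]=1 ship[1->2]=2 ship[0->1]=1 prod=3 -> [8 7 4 12]
Step 2: demand=5,sold=5 ship[2->3]=1 ship[1->2]=2 ship[0->1]=1 prod=3 -> [10 6 5 8]
Step 3: demand=5,sold=5 ship[2->3]=1 ship[1->2]=2 ship[0->1]=1 prod=3 -> [12 5 6 4]
Step 4: demand=5,sold=4 ship[2->3]=1 ship[1->2]=2 ship[0->1]=1 prod=3 -> [14 4 7 1]
Step 5: demand=5,sold=1 ship[2->3]=1 ship[1->2]=2 ship[0->1]=1 prod=3 -> [16 3 8 1]
Step 6: demand=5,sold=1 ship[2->3]=1 ship[1->2]=2 ship[0->1]=1 prod=3 -> [18 2 9 1]
Step 7: demand=5,sold=1 ship[2->3]=1 ship[1->2]=2 ship[0->1]=1 prod=3 -> [20 1 10 1]
Step 8: demand=5,sold=1 ship[2->3]=1 ship[1->2]=1 ship[0->1]=1 prod=3 -> [22 1 10 1]
Step 9: demand=5,sold=1 ship[2->3]=1 ship[1->2]=1 ship[0->1]=1 prod=3 -> [24 1 10 1]
Step 10: demand=5,sold=1 ship[2->3]=1 ship[1->2]=1 ship[0->1]=1 prod=3 -> [26 1 10 1]
Step 11: demand=5,sold=1 ship[2->3]=1 ship[1->2]=1 ship[0->1]=1 prod=3 -> [28 1 10 1]
Step 12: demand=5,sold=1 ship[2->3]=1 ship[1->2]=1 ship[0->1]=1 prod=3 -> [30 1 10 1]
First stockout at step 4

4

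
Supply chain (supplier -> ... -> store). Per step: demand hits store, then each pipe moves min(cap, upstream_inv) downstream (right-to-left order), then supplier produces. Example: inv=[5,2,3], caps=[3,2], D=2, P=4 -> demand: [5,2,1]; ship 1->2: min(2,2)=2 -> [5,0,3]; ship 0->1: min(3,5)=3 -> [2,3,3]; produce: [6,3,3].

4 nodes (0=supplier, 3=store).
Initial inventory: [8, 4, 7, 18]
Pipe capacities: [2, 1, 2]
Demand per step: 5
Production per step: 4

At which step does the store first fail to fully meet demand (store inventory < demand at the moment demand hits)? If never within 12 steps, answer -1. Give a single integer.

Step 1: demand=5,sold=5 ship[2->3]=2 ship[1->2]=1 ship[0->1]=2 prod=4 -> [10 5 6 15]
Step 2: demand=5,sold=5 ship[2->3]=2 ship[1->2]=1 ship[0->1]=2 prod=4 -> [12 6 5 12]
Step 3: demand=5,sold=5 ship[2->3]=2 ship[1->2]=1 ship[0->1]=2 prod=4 -> [14 7 4 9]
Step 4: demand=5,sold=5 ship[2->3]=2 ship[1->2]=1 ship[0->1]=2 prod=4 -> [16 8 3 6]
Step 5: demand=5,sold=5 ship[2->3]=2 ship[1->2]=1 ship[0->1]=2 prod=4 -> [18 9 2 3]
Step 6: demand=5,sold=3 ship[2->3]=2 ship[1->2]=1 ship[0->1]=2 prod=4 -> [20 10 1 2]
Step 7: demand=5,sold=2 ship[2->3]=1 ship[1->2]=1 ship[0->1]=2 prod=4 -> [22 11 1 1]
Step 8: demand=5,sold=1 ship[2->3]=1 ship[1->2]=1 ship[0->1]=2 prod=4 -> [24 12 1 1]
Step 9: demand=5,sold=1 ship[2->3]=1 ship[1->2]=1 ship[0->1]=2 prod=4 -> [26 13 1 1]
Step 10: demand=5,sold=1 ship[2->3]=1 ship[1->2]=1 ship[0->1]=2 prod=4 -> [28 14 1 1]
Step 11: demand=5,sold=1 ship[2->3]=1 ship[1->2]=1 ship[0->1]=2 prod=4 -> [30 15 1 1]
Step 12: demand=5,sold=1 ship[2->3]=1 ship[1->2]=1 ship[0->1]=2 prod=4 -> [32 16 1 1]
First stockout at step 6

6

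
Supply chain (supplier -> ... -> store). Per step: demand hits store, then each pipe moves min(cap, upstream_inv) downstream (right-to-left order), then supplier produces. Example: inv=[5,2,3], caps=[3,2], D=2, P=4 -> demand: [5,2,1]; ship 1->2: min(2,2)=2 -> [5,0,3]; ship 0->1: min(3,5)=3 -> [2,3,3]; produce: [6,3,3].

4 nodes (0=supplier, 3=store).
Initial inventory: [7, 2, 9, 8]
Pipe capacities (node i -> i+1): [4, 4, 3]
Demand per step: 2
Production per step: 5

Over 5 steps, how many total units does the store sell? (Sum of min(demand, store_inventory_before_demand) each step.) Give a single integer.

Answer: 10

Derivation:
Step 1: sold=2 (running total=2) -> [8 4 8 9]
Step 2: sold=2 (running total=4) -> [9 4 9 10]
Step 3: sold=2 (running total=6) -> [10 4 10 11]
Step 4: sold=2 (running total=8) -> [11 4 11 12]
Step 5: sold=2 (running total=10) -> [12 4 12 13]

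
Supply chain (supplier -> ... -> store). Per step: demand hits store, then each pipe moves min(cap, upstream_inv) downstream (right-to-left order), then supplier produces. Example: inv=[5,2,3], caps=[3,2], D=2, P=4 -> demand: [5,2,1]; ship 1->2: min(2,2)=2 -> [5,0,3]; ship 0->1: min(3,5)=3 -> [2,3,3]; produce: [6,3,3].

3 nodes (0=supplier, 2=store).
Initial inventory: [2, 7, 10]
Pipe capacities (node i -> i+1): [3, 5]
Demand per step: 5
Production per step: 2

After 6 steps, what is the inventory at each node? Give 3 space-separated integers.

Step 1: demand=5,sold=5 ship[1->2]=5 ship[0->1]=2 prod=2 -> inv=[2 4 10]
Step 2: demand=5,sold=5 ship[1->2]=4 ship[0->1]=2 prod=2 -> inv=[2 2 9]
Step 3: demand=5,sold=5 ship[1->2]=2 ship[0->1]=2 prod=2 -> inv=[2 2 6]
Step 4: demand=5,sold=5 ship[1->2]=2 ship[0->1]=2 prod=2 -> inv=[2 2 3]
Step 5: demand=5,sold=3 ship[1->2]=2 ship[0->1]=2 prod=2 -> inv=[2 2 2]
Step 6: demand=5,sold=2 ship[1->2]=2 ship[0->1]=2 prod=2 -> inv=[2 2 2]

2 2 2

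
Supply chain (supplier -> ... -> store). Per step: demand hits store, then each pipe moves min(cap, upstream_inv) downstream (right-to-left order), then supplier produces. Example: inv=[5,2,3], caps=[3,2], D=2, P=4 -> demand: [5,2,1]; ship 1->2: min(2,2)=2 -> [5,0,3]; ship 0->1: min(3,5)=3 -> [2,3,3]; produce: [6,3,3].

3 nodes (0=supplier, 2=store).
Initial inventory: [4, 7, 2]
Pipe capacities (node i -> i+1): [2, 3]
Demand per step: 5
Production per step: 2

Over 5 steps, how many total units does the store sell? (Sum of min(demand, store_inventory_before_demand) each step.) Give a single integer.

Step 1: sold=2 (running total=2) -> [4 6 3]
Step 2: sold=3 (running total=5) -> [4 5 3]
Step 3: sold=3 (running total=8) -> [4 4 3]
Step 4: sold=3 (running total=11) -> [4 3 3]
Step 5: sold=3 (running total=14) -> [4 2 3]

Answer: 14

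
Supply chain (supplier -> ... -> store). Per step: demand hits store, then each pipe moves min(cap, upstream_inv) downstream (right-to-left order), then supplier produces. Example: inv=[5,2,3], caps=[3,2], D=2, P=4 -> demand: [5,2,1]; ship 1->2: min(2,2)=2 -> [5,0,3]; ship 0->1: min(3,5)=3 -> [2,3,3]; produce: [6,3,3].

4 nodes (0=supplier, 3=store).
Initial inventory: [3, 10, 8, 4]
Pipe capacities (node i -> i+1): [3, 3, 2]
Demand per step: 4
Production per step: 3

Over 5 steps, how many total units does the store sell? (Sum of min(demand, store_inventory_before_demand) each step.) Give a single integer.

Step 1: sold=4 (running total=4) -> [3 10 9 2]
Step 2: sold=2 (running total=6) -> [3 10 10 2]
Step 3: sold=2 (running total=8) -> [3 10 11 2]
Step 4: sold=2 (running total=10) -> [3 10 12 2]
Step 5: sold=2 (running total=12) -> [3 10 13 2]

Answer: 12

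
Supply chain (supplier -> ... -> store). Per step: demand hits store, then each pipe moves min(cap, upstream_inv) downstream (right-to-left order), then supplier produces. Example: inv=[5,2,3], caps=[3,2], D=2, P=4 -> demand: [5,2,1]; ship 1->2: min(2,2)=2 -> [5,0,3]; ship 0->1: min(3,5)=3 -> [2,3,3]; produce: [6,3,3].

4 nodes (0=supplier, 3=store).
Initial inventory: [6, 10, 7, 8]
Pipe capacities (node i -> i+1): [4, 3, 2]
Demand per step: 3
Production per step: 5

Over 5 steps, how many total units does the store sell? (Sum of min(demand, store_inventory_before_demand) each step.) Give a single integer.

Answer: 15

Derivation:
Step 1: sold=3 (running total=3) -> [7 11 8 7]
Step 2: sold=3 (running total=6) -> [8 12 9 6]
Step 3: sold=3 (running total=9) -> [9 13 10 5]
Step 4: sold=3 (running total=12) -> [10 14 11 4]
Step 5: sold=3 (running total=15) -> [11 15 12 3]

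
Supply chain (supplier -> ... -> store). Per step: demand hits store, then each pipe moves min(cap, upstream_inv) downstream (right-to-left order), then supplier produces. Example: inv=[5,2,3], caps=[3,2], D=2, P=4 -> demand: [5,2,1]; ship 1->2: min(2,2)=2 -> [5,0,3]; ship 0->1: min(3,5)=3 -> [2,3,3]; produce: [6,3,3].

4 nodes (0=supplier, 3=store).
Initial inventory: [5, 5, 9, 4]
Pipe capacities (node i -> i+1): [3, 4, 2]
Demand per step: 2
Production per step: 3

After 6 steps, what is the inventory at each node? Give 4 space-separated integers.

Step 1: demand=2,sold=2 ship[2->3]=2 ship[1->2]=4 ship[0->1]=3 prod=3 -> inv=[5 4 11 4]
Step 2: demand=2,sold=2 ship[2->3]=2 ship[1->2]=4 ship[0->1]=3 prod=3 -> inv=[5 3 13 4]
Step 3: demand=2,sold=2 ship[2->3]=2 ship[1->2]=3 ship[0->1]=3 prod=3 -> inv=[5 3 14 4]
Step 4: demand=2,sold=2 ship[2->3]=2 ship[1->2]=3 ship[0->1]=3 prod=3 -> inv=[5 3 15 4]
Step 5: demand=2,sold=2 ship[2->3]=2 ship[1->2]=3 ship[0->1]=3 prod=3 -> inv=[5 3 16 4]
Step 6: demand=2,sold=2 ship[2->3]=2 ship[1->2]=3 ship[0->1]=3 prod=3 -> inv=[5 3 17 4]

5 3 17 4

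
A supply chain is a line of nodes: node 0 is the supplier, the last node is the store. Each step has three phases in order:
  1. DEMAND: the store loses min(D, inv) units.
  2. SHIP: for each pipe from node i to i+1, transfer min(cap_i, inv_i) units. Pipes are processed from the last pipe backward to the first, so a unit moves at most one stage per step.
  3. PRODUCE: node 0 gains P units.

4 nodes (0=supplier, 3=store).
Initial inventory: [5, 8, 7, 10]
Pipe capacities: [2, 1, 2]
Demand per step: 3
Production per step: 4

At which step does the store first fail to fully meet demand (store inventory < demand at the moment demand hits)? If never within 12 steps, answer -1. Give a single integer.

Step 1: demand=3,sold=3 ship[2->3]=2 ship[1->2]=1 ship[0->1]=2 prod=4 -> [7 9 6 9]
Step 2: demand=3,sold=3 ship[2->3]=2 ship[1->2]=1 ship[0->1]=2 prod=4 -> [9 10 5 8]
Step 3: demand=3,sold=3 ship[2->3]=2 ship[1->2]=1 ship[0->1]=2 prod=4 -> [11 11 4 7]
Step 4: demand=3,sold=3 ship[2->3]=2 ship[1->2]=1 ship[0->1]=2 prod=4 -> [13 12 3 6]
Step 5: demand=3,sold=3 ship[2->3]=2 ship[1->2]=1 ship[0->1]=2 prod=4 -> [15 13 2 5]
Step 6: demand=3,sold=3 ship[2->3]=2 ship[1->2]=1 ship[0->1]=2 prod=4 -> [17 14 1 4]
Step 7: demand=3,sold=3 ship[2->3]=1 ship[1->2]=1 ship[0->1]=2 prod=4 -> [19 15 1 2]
Step 8: demand=3,sold=2 ship[2->3]=1 ship[1->2]=1 ship[0->1]=2 prod=4 -> [21 16 1 1]
Step 9: demand=3,sold=1 ship[2->3]=1 ship[1->2]=1 ship[0->1]=2 prod=4 -> [23 17 1 1]
Step 10: demand=3,sold=1 ship[2->3]=1 ship[1->2]=1 ship[0->1]=2 prod=4 -> [25 18 1 1]
Step 11: demand=3,sold=1 ship[2->3]=1 ship[1->2]=1 ship[0->1]=2 prod=4 -> [27 19 1 1]
Step 12: demand=3,sold=1 ship[2->3]=1 ship[1->2]=1 ship[0->1]=2 prod=4 -> [29 20 1 1]
First stockout at step 8

8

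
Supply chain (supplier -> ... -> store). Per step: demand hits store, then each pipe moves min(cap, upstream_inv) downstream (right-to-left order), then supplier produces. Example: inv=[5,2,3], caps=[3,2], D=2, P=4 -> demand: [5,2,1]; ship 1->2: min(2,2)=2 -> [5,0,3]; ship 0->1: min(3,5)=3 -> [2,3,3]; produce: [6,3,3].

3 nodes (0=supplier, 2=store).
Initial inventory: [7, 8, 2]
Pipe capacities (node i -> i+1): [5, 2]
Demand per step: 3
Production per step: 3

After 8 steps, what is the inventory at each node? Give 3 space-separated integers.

Step 1: demand=3,sold=2 ship[1->2]=2 ship[0->1]=5 prod=3 -> inv=[5 11 2]
Step 2: demand=3,sold=2 ship[1->2]=2 ship[0->1]=5 prod=3 -> inv=[3 14 2]
Step 3: demand=3,sold=2 ship[1->2]=2 ship[0->1]=3 prod=3 -> inv=[3 15 2]
Step 4: demand=3,sold=2 ship[1->2]=2 ship[0->1]=3 prod=3 -> inv=[3 16 2]
Step 5: demand=3,sold=2 ship[1->2]=2 ship[0->1]=3 prod=3 -> inv=[3 17 2]
Step 6: demand=3,sold=2 ship[1->2]=2 ship[0->1]=3 prod=3 -> inv=[3 18 2]
Step 7: demand=3,sold=2 ship[1->2]=2 ship[0->1]=3 prod=3 -> inv=[3 19 2]
Step 8: demand=3,sold=2 ship[1->2]=2 ship[0->1]=3 prod=3 -> inv=[3 20 2]

3 20 2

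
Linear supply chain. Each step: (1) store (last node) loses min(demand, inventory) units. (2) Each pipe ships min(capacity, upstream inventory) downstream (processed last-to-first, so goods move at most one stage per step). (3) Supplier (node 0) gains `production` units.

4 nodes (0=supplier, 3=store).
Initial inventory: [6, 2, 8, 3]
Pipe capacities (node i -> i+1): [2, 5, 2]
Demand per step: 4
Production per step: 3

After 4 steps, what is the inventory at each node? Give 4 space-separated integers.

Step 1: demand=4,sold=3 ship[2->3]=2 ship[1->2]=2 ship[0->1]=2 prod=3 -> inv=[7 2 8 2]
Step 2: demand=4,sold=2 ship[2->3]=2 ship[1->2]=2 ship[0->1]=2 prod=3 -> inv=[8 2 8 2]
Step 3: demand=4,sold=2 ship[2->3]=2 ship[1->2]=2 ship[0->1]=2 prod=3 -> inv=[9 2 8 2]
Step 4: demand=4,sold=2 ship[2->3]=2 ship[1->2]=2 ship[0->1]=2 prod=3 -> inv=[10 2 8 2]

10 2 8 2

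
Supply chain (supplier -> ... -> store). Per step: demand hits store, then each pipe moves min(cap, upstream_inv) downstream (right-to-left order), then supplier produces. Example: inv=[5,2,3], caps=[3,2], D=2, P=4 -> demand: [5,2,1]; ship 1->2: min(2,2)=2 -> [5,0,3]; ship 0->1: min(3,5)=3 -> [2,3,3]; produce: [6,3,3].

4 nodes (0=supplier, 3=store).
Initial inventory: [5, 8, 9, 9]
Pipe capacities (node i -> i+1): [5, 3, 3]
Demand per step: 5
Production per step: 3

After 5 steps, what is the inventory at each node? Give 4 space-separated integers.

Step 1: demand=5,sold=5 ship[2->3]=3 ship[1->2]=3 ship[0->1]=5 prod=3 -> inv=[3 10 9 7]
Step 2: demand=5,sold=5 ship[2->3]=3 ship[1->2]=3 ship[0->1]=3 prod=3 -> inv=[3 10 9 5]
Step 3: demand=5,sold=5 ship[2->3]=3 ship[1->2]=3 ship[0->1]=3 prod=3 -> inv=[3 10 9 3]
Step 4: demand=5,sold=3 ship[2->3]=3 ship[1->2]=3 ship[0->1]=3 prod=3 -> inv=[3 10 9 3]
Step 5: demand=5,sold=3 ship[2->3]=3 ship[1->2]=3 ship[0->1]=3 prod=3 -> inv=[3 10 9 3]

3 10 9 3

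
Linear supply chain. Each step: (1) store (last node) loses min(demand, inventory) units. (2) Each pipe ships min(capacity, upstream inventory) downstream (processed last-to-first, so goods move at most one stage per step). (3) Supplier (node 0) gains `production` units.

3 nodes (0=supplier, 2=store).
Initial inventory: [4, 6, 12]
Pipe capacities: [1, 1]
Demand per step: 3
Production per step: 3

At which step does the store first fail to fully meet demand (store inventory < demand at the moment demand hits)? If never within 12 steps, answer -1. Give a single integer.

Step 1: demand=3,sold=3 ship[1->2]=1 ship[0->1]=1 prod=3 -> [6 6 10]
Step 2: demand=3,sold=3 ship[1->2]=1 ship[0->1]=1 prod=3 -> [8 6 8]
Step 3: demand=3,sold=3 ship[1->2]=1 ship[0->1]=1 prod=3 -> [10 6 6]
Step 4: demand=3,sold=3 ship[1->2]=1 ship[0->1]=1 prod=3 -> [12 6 4]
Step 5: demand=3,sold=3 ship[1->2]=1 ship[0->1]=1 prod=3 -> [14 6 2]
Step 6: demand=3,sold=2 ship[1->2]=1 ship[0->1]=1 prod=3 -> [16 6 1]
Step 7: demand=3,sold=1 ship[1->2]=1 ship[0->1]=1 prod=3 -> [18 6 1]
Step 8: demand=3,sold=1 ship[1->2]=1 ship[0->1]=1 prod=3 -> [20 6 1]
Step 9: demand=3,sold=1 ship[1->2]=1 ship[0->1]=1 prod=3 -> [22 6 1]
Step 10: demand=3,sold=1 ship[1->2]=1 ship[0->1]=1 prod=3 -> [24 6 1]
Step 11: demand=3,sold=1 ship[1->2]=1 ship[0->1]=1 prod=3 -> [26 6 1]
Step 12: demand=3,sold=1 ship[1->2]=1 ship[0->1]=1 prod=3 -> [28 6 1]
First stockout at step 6

6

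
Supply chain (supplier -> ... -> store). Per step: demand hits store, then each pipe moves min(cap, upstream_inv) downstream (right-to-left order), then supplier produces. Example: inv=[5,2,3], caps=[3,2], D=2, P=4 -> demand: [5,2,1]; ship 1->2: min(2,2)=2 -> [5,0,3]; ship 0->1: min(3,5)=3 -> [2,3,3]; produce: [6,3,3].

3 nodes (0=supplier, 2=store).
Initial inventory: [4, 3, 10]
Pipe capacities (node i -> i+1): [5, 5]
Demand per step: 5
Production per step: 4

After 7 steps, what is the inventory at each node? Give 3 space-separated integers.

Step 1: demand=5,sold=5 ship[1->2]=3 ship[0->1]=4 prod=4 -> inv=[4 4 8]
Step 2: demand=5,sold=5 ship[1->2]=4 ship[0->1]=4 prod=4 -> inv=[4 4 7]
Step 3: demand=5,sold=5 ship[1->2]=4 ship[0->1]=4 prod=4 -> inv=[4 4 6]
Step 4: demand=5,sold=5 ship[1->2]=4 ship[0->1]=4 prod=4 -> inv=[4 4 5]
Step 5: demand=5,sold=5 ship[1->2]=4 ship[0->1]=4 prod=4 -> inv=[4 4 4]
Step 6: demand=5,sold=4 ship[1->2]=4 ship[0->1]=4 prod=4 -> inv=[4 4 4]
Step 7: demand=5,sold=4 ship[1->2]=4 ship[0->1]=4 prod=4 -> inv=[4 4 4]

4 4 4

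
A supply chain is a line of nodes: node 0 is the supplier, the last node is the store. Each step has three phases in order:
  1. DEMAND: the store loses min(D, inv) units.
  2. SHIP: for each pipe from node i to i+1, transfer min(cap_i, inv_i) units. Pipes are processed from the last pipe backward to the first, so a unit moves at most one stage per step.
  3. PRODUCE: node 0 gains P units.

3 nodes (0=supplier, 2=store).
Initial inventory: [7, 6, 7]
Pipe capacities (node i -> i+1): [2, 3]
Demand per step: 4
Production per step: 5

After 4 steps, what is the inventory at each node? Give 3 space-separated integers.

Step 1: demand=4,sold=4 ship[1->2]=3 ship[0->1]=2 prod=5 -> inv=[10 5 6]
Step 2: demand=4,sold=4 ship[1->2]=3 ship[0->1]=2 prod=5 -> inv=[13 4 5]
Step 3: demand=4,sold=4 ship[1->2]=3 ship[0->1]=2 prod=5 -> inv=[16 3 4]
Step 4: demand=4,sold=4 ship[1->2]=3 ship[0->1]=2 prod=5 -> inv=[19 2 3]

19 2 3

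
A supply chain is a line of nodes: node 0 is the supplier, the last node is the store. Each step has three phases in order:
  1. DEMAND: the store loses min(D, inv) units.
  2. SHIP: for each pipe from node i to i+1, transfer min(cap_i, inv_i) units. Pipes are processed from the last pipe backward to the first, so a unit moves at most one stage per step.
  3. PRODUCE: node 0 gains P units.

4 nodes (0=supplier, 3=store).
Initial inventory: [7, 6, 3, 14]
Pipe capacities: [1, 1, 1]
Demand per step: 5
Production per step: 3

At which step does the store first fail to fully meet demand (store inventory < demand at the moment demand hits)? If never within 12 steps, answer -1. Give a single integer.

Step 1: demand=5,sold=5 ship[2->3]=1 ship[1->2]=1 ship[0->1]=1 prod=3 -> [9 6 3 10]
Step 2: demand=5,sold=5 ship[2->3]=1 ship[1->2]=1 ship[0->1]=1 prod=3 -> [11 6 3 6]
Step 3: demand=5,sold=5 ship[2->3]=1 ship[1->2]=1 ship[0->1]=1 prod=3 -> [13 6 3 2]
Step 4: demand=5,sold=2 ship[2->3]=1 ship[1->2]=1 ship[0->1]=1 prod=3 -> [15 6 3 1]
Step 5: demand=5,sold=1 ship[2->3]=1 ship[1->2]=1 ship[0->1]=1 prod=3 -> [17 6 3 1]
Step 6: demand=5,sold=1 ship[2->3]=1 ship[1->2]=1 ship[0->1]=1 prod=3 -> [19 6 3 1]
Step 7: demand=5,sold=1 ship[2->3]=1 ship[1->2]=1 ship[0->1]=1 prod=3 -> [21 6 3 1]
Step 8: demand=5,sold=1 ship[2->3]=1 ship[1->2]=1 ship[0->1]=1 prod=3 -> [23 6 3 1]
Step 9: demand=5,sold=1 ship[2->3]=1 ship[1->2]=1 ship[0->1]=1 prod=3 -> [25 6 3 1]
Step 10: demand=5,sold=1 ship[2->3]=1 ship[1->2]=1 ship[0->1]=1 prod=3 -> [27 6 3 1]
Step 11: demand=5,sold=1 ship[2->3]=1 ship[1->2]=1 ship[0->1]=1 prod=3 -> [29 6 3 1]
Step 12: demand=5,sold=1 ship[2->3]=1 ship[1->2]=1 ship[0->1]=1 prod=3 -> [31 6 3 1]
First stockout at step 4

4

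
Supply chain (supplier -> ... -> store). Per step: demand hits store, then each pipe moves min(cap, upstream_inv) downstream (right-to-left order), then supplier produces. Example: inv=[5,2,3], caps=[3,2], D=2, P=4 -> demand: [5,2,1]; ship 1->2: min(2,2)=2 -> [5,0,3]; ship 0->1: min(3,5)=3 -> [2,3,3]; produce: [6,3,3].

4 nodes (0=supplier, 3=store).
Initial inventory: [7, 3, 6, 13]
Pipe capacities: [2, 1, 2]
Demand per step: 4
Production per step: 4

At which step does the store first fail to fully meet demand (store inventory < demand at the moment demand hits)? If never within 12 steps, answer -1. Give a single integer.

Step 1: demand=4,sold=4 ship[2->3]=2 ship[1->2]=1 ship[0->1]=2 prod=4 -> [9 4 5 11]
Step 2: demand=4,sold=4 ship[2->3]=2 ship[1->2]=1 ship[0->1]=2 prod=4 -> [11 5 4 9]
Step 3: demand=4,sold=4 ship[2->3]=2 ship[1->2]=1 ship[0->1]=2 prod=4 -> [13 6 3 7]
Step 4: demand=4,sold=4 ship[2->3]=2 ship[1->2]=1 ship[0->1]=2 prod=4 -> [15 7 2 5]
Step 5: demand=4,sold=4 ship[2->3]=2 ship[1->2]=1 ship[0->1]=2 prod=4 -> [17 8 1 3]
Step 6: demand=4,sold=3 ship[2->3]=1 ship[1->2]=1 ship[0->1]=2 prod=4 -> [19 9 1 1]
Step 7: demand=4,sold=1 ship[2->3]=1 ship[1->2]=1 ship[0->1]=2 prod=4 -> [21 10 1 1]
Step 8: demand=4,sold=1 ship[2->3]=1 ship[1->2]=1 ship[0->1]=2 prod=4 -> [23 11 1 1]
Step 9: demand=4,sold=1 ship[2->3]=1 ship[1->2]=1 ship[0->1]=2 prod=4 -> [25 12 1 1]
Step 10: demand=4,sold=1 ship[2->3]=1 ship[1->2]=1 ship[0->1]=2 prod=4 -> [27 13 1 1]
Step 11: demand=4,sold=1 ship[2->3]=1 ship[1->2]=1 ship[0->1]=2 prod=4 -> [29 14 1 1]
Step 12: demand=4,sold=1 ship[2->3]=1 ship[1->2]=1 ship[0->1]=2 prod=4 -> [31 15 1 1]
First stockout at step 6

6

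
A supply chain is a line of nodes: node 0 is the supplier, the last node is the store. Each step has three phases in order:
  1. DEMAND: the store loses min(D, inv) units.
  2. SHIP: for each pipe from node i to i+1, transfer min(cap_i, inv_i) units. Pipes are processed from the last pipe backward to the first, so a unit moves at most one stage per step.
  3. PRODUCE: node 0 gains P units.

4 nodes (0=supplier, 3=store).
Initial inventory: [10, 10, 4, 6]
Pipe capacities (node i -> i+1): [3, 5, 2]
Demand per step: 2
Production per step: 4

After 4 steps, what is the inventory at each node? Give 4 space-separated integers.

Step 1: demand=2,sold=2 ship[2->3]=2 ship[1->2]=5 ship[0->1]=3 prod=4 -> inv=[11 8 7 6]
Step 2: demand=2,sold=2 ship[2->3]=2 ship[1->2]=5 ship[0->1]=3 prod=4 -> inv=[12 6 10 6]
Step 3: demand=2,sold=2 ship[2->3]=2 ship[1->2]=5 ship[0->1]=3 prod=4 -> inv=[13 4 13 6]
Step 4: demand=2,sold=2 ship[2->3]=2 ship[1->2]=4 ship[0->1]=3 prod=4 -> inv=[14 3 15 6]

14 3 15 6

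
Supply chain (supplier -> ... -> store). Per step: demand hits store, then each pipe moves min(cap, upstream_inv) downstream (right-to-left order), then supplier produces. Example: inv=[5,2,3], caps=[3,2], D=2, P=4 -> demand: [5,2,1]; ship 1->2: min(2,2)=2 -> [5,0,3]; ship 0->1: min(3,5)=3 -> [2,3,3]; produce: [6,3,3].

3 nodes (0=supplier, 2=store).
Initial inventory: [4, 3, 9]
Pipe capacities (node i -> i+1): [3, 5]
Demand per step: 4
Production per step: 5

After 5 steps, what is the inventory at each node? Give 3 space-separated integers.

Step 1: demand=4,sold=4 ship[1->2]=3 ship[0->1]=3 prod=5 -> inv=[6 3 8]
Step 2: demand=4,sold=4 ship[1->2]=3 ship[0->1]=3 prod=5 -> inv=[8 3 7]
Step 3: demand=4,sold=4 ship[1->2]=3 ship[0->1]=3 prod=5 -> inv=[10 3 6]
Step 4: demand=4,sold=4 ship[1->2]=3 ship[0->1]=3 prod=5 -> inv=[12 3 5]
Step 5: demand=4,sold=4 ship[1->2]=3 ship[0->1]=3 prod=5 -> inv=[14 3 4]

14 3 4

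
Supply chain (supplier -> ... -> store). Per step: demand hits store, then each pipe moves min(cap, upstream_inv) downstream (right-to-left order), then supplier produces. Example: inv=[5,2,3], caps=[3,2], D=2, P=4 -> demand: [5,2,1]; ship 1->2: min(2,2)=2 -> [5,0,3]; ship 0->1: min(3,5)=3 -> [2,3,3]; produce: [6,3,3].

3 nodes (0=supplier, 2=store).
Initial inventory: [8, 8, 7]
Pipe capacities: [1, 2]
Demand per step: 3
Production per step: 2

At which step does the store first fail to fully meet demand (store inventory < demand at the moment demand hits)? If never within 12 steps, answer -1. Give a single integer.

Step 1: demand=3,sold=3 ship[1->2]=2 ship[0->1]=1 prod=2 -> [9 7 6]
Step 2: demand=3,sold=3 ship[1->2]=2 ship[0->1]=1 prod=2 -> [10 6 5]
Step 3: demand=3,sold=3 ship[1->2]=2 ship[0->1]=1 prod=2 -> [11 5 4]
Step 4: demand=3,sold=3 ship[1->2]=2 ship[0->1]=1 prod=2 -> [12 4 3]
Step 5: demand=3,sold=3 ship[1->2]=2 ship[0->1]=1 prod=2 -> [13 3 2]
Step 6: demand=3,sold=2 ship[1->2]=2 ship[0->1]=1 prod=2 -> [14 2 2]
Step 7: demand=3,sold=2 ship[1->2]=2 ship[0->1]=1 prod=2 -> [15 1 2]
Step 8: demand=3,sold=2 ship[1->2]=1 ship[0->1]=1 prod=2 -> [16 1 1]
Step 9: demand=3,sold=1 ship[1->2]=1 ship[0->1]=1 prod=2 -> [17 1 1]
Step 10: demand=3,sold=1 ship[1->2]=1 ship[0->1]=1 prod=2 -> [18 1 1]
Step 11: demand=3,sold=1 ship[1->2]=1 ship[0->1]=1 prod=2 -> [19 1 1]
Step 12: demand=3,sold=1 ship[1->2]=1 ship[0->1]=1 prod=2 -> [20 1 1]
First stockout at step 6

6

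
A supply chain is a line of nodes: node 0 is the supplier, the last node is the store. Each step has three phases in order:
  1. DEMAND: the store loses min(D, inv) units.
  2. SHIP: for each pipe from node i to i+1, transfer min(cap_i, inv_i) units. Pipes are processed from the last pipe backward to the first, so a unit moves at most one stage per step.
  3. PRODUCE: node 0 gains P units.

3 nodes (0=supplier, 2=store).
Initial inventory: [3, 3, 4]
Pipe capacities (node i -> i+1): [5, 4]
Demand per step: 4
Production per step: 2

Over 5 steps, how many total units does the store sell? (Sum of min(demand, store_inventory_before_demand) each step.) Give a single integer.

Answer: 14

Derivation:
Step 1: sold=4 (running total=4) -> [2 3 3]
Step 2: sold=3 (running total=7) -> [2 2 3]
Step 3: sold=3 (running total=10) -> [2 2 2]
Step 4: sold=2 (running total=12) -> [2 2 2]
Step 5: sold=2 (running total=14) -> [2 2 2]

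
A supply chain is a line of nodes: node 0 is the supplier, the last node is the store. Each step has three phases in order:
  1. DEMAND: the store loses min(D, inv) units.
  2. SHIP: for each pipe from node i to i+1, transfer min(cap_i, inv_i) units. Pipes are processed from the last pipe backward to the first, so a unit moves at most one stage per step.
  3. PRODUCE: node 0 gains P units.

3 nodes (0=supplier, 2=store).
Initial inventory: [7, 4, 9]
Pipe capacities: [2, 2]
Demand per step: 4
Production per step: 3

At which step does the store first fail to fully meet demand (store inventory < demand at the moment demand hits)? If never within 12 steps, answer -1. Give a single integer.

Step 1: demand=4,sold=4 ship[1->2]=2 ship[0->1]=2 prod=3 -> [8 4 7]
Step 2: demand=4,sold=4 ship[1->2]=2 ship[0->1]=2 prod=3 -> [9 4 5]
Step 3: demand=4,sold=4 ship[1->2]=2 ship[0->1]=2 prod=3 -> [10 4 3]
Step 4: demand=4,sold=3 ship[1->2]=2 ship[0->1]=2 prod=3 -> [11 4 2]
Step 5: demand=4,sold=2 ship[1->2]=2 ship[0->1]=2 prod=3 -> [12 4 2]
Step 6: demand=4,sold=2 ship[1->2]=2 ship[0->1]=2 prod=3 -> [13 4 2]
Step 7: demand=4,sold=2 ship[1->2]=2 ship[0->1]=2 prod=3 -> [14 4 2]
Step 8: demand=4,sold=2 ship[1->2]=2 ship[0->1]=2 prod=3 -> [15 4 2]
Step 9: demand=4,sold=2 ship[1->2]=2 ship[0->1]=2 prod=3 -> [16 4 2]
Step 10: demand=4,sold=2 ship[1->2]=2 ship[0->1]=2 prod=3 -> [17 4 2]
Step 11: demand=4,sold=2 ship[1->2]=2 ship[0->1]=2 prod=3 -> [18 4 2]
Step 12: demand=4,sold=2 ship[1->2]=2 ship[0->1]=2 prod=3 -> [19 4 2]
First stockout at step 4

4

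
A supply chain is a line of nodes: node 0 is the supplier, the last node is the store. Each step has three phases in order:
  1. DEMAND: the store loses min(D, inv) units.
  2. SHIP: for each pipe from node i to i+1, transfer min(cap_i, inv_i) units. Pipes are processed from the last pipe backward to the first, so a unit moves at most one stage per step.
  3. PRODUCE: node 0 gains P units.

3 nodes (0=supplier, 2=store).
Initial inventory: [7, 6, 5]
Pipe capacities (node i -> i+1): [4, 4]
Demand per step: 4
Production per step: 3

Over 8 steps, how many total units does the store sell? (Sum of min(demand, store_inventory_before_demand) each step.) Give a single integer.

Step 1: sold=4 (running total=4) -> [6 6 5]
Step 2: sold=4 (running total=8) -> [5 6 5]
Step 3: sold=4 (running total=12) -> [4 6 5]
Step 4: sold=4 (running total=16) -> [3 6 5]
Step 5: sold=4 (running total=20) -> [3 5 5]
Step 6: sold=4 (running total=24) -> [3 4 5]
Step 7: sold=4 (running total=28) -> [3 3 5]
Step 8: sold=4 (running total=32) -> [3 3 4]

Answer: 32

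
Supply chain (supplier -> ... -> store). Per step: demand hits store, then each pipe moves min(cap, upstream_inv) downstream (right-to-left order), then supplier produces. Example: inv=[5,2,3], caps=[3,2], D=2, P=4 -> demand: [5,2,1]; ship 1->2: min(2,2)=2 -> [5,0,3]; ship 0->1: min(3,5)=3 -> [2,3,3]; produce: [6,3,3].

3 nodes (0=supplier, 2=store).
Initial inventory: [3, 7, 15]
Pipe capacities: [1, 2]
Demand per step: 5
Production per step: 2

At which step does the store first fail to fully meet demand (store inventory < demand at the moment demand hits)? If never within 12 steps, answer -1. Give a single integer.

Step 1: demand=5,sold=5 ship[1->2]=2 ship[0->1]=1 prod=2 -> [4 6 12]
Step 2: demand=5,sold=5 ship[1->2]=2 ship[0->1]=1 prod=2 -> [5 5 9]
Step 3: demand=5,sold=5 ship[1->2]=2 ship[0->1]=1 prod=2 -> [6 4 6]
Step 4: demand=5,sold=5 ship[1->2]=2 ship[0->1]=1 prod=2 -> [7 3 3]
Step 5: demand=5,sold=3 ship[1->2]=2 ship[0->1]=1 prod=2 -> [8 2 2]
Step 6: demand=5,sold=2 ship[1->2]=2 ship[0->1]=1 prod=2 -> [9 1 2]
Step 7: demand=5,sold=2 ship[1->2]=1 ship[0->1]=1 prod=2 -> [10 1 1]
Step 8: demand=5,sold=1 ship[1->2]=1 ship[0->1]=1 prod=2 -> [11 1 1]
Step 9: demand=5,sold=1 ship[1->2]=1 ship[0->1]=1 prod=2 -> [12 1 1]
Step 10: demand=5,sold=1 ship[1->2]=1 ship[0->1]=1 prod=2 -> [13 1 1]
Step 11: demand=5,sold=1 ship[1->2]=1 ship[0->1]=1 prod=2 -> [14 1 1]
Step 12: demand=5,sold=1 ship[1->2]=1 ship[0->1]=1 prod=2 -> [15 1 1]
First stockout at step 5

5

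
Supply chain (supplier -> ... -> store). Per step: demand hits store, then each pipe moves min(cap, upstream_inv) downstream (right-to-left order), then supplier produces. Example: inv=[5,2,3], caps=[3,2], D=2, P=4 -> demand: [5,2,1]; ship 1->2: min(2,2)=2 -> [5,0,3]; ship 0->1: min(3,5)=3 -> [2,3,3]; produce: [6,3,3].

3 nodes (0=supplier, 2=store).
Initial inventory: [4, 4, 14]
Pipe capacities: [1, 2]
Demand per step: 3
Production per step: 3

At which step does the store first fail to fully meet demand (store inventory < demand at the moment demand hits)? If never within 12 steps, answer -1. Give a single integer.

Step 1: demand=3,sold=3 ship[1->2]=2 ship[0->1]=1 prod=3 -> [6 3 13]
Step 2: demand=3,sold=3 ship[1->2]=2 ship[0->1]=1 prod=3 -> [8 2 12]
Step 3: demand=3,sold=3 ship[1->2]=2 ship[0->1]=1 prod=3 -> [10 1 11]
Step 4: demand=3,sold=3 ship[1->2]=1 ship[0->1]=1 prod=3 -> [12 1 9]
Step 5: demand=3,sold=3 ship[1->2]=1 ship[0->1]=1 prod=3 -> [14 1 7]
Step 6: demand=3,sold=3 ship[1->2]=1 ship[0->1]=1 prod=3 -> [16 1 5]
Step 7: demand=3,sold=3 ship[1->2]=1 ship[0->1]=1 prod=3 -> [18 1 3]
Step 8: demand=3,sold=3 ship[1->2]=1 ship[0->1]=1 prod=3 -> [20 1 1]
Step 9: demand=3,sold=1 ship[1->2]=1 ship[0->1]=1 prod=3 -> [22 1 1]
Step 10: demand=3,sold=1 ship[1->2]=1 ship[0->1]=1 prod=3 -> [24 1 1]
Step 11: demand=3,sold=1 ship[1->2]=1 ship[0->1]=1 prod=3 -> [26 1 1]
Step 12: demand=3,sold=1 ship[1->2]=1 ship[0->1]=1 prod=3 -> [28 1 1]
First stockout at step 9

9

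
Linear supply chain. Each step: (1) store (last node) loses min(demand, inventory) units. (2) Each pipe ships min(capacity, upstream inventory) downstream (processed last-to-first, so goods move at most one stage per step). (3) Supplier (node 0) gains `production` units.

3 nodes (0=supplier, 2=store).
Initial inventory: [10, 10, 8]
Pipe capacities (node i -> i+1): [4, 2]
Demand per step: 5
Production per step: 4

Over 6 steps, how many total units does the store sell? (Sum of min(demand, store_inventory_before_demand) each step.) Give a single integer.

Answer: 18

Derivation:
Step 1: sold=5 (running total=5) -> [10 12 5]
Step 2: sold=5 (running total=10) -> [10 14 2]
Step 3: sold=2 (running total=12) -> [10 16 2]
Step 4: sold=2 (running total=14) -> [10 18 2]
Step 5: sold=2 (running total=16) -> [10 20 2]
Step 6: sold=2 (running total=18) -> [10 22 2]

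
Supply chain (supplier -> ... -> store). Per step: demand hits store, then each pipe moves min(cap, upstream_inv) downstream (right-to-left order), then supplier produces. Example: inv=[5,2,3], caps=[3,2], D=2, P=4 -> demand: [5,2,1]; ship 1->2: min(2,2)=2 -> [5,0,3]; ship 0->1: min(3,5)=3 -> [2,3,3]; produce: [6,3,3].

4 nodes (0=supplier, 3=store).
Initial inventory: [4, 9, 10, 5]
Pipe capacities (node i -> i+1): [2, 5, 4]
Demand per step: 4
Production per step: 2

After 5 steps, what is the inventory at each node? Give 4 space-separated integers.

Step 1: demand=4,sold=4 ship[2->3]=4 ship[1->2]=5 ship[0->1]=2 prod=2 -> inv=[4 6 11 5]
Step 2: demand=4,sold=4 ship[2->3]=4 ship[1->2]=5 ship[0->1]=2 prod=2 -> inv=[4 3 12 5]
Step 3: demand=4,sold=4 ship[2->3]=4 ship[1->2]=3 ship[0->1]=2 prod=2 -> inv=[4 2 11 5]
Step 4: demand=4,sold=4 ship[2->3]=4 ship[1->2]=2 ship[0->1]=2 prod=2 -> inv=[4 2 9 5]
Step 5: demand=4,sold=4 ship[2->3]=4 ship[1->2]=2 ship[0->1]=2 prod=2 -> inv=[4 2 7 5]

4 2 7 5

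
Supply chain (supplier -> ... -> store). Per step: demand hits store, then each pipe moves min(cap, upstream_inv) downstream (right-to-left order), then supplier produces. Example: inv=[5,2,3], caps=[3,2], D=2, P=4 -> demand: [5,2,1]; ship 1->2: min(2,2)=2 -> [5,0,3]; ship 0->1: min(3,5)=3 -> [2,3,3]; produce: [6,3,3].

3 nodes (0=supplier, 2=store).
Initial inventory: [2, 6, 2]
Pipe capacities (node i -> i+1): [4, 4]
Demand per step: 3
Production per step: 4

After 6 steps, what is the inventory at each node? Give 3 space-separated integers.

Step 1: demand=3,sold=2 ship[1->2]=4 ship[0->1]=2 prod=4 -> inv=[4 4 4]
Step 2: demand=3,sold=3 ship[1->2]=4 ship[0->1]=4 prod=4 -> inv=[4 4 5]
Step 3: demand=3,sold=3 ship[1->2]=4 ship[0->1]=4 prod=4 -> inv=[4 4 6]
Step 4: demand=3,sold=3 ship[1->2]=4 ship[0->1]=4 prod=4 -> inv=[4 4 7]
Step 5: demand=3,sold=3 ship[1->2]=4 ship[0->1]=4 prod=4 -> inv=[4 4 8]
Step 6: demand=3,sold=3 ship[1->2]=4 ship[0->1]=4 prod=4 -> inv=[4 4 9]

4 4 9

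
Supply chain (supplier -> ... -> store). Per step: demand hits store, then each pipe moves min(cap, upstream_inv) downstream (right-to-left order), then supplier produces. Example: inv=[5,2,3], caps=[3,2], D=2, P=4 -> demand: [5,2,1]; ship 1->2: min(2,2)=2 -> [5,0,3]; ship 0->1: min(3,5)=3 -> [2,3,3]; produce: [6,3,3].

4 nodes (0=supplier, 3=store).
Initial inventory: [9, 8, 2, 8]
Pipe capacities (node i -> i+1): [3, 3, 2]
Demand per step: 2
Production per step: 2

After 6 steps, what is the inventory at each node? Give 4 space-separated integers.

Step 1: demand=2,sold=2 ship[2->3]=2 ship[1->2]=3 ship[0->1]=3 prod=2 -> inv=[8 8 3 8]
Step 2: demand=2,sold=2 ship[2->3]=2 ship[1->2]=3 ship[0->1]=3 prod=2 -> inv=[7 8 4 8]
Step 3: demand=2,sold=2 ship[2->3]=2 ship[1->2]=3 ship[0->1]=3 prod=2 -> inv=[6 8 5 8]
Step 4: demand=2,sold=2 ship[2->3]=2 ship[1->2]=3 ship[0->1]=3 prod=2 -> inv=[5 8 6 8]
Step 5: demand=2,sold=2 ship[2->3]=2 ship[1->2]=3 ship[0->1]=3 prod=2 -> inv=[4 8 7 8]
Step 6: demand=2,sold=2 ship[2->3]=2 ship[1->2]=3 ship[0->1]=3 prod=2 -> inv=[3 8 8 8]

3 8 8 8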